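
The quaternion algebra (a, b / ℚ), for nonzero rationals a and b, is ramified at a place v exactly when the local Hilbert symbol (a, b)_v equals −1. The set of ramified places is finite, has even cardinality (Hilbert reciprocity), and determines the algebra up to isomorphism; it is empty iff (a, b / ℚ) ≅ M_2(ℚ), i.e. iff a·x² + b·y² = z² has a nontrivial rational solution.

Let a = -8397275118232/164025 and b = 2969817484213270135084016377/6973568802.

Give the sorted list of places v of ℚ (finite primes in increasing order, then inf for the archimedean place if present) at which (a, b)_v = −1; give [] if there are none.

(a, b) ≡ (-38038, 34034) mod (ℚ^×)²; places V = {2, 3, 5, 7, 11, 13, 17, 19, 23, 37, ∞}.
(a,b)_3: α=-8, u≡2; β=-20, v≡2 (mod 3); (2|3)=-1, (2|3)=-1; sign (−1)^0·-1^-20·-1^-8 = +1.
(a,b)_11: α=1, u≡2; β=1, v≡9 (mod 11); (2|11)=-1, (9|11)=+1; sign (−1)^1·-1^1·+1^1 = +1.
(a,b)_∞: sgn(-38038)=−, sgn(34034)=+, so +1.
(a,b)_2: α=3, β=-1; u≡5, v≡1 (mod 8); ε(u)ε(v)=0·0, αω(v)=3·0, βω(u)=-1·1; sum ≡ 1  ⇒  -1.
(a,b)_17: α=2, u≡2; β=5, v≡4 (mod 17); (2|17)=+1, (4|17)=+1; sign (−1)^0·+1^5·+1^2 = +1.
(a,b)_7: α=1, u≡3; β=1, v≡4 (mod 7); (3|7)=-1, (4|7)=+1; sign (−1)^1·-1^1·+1^1 = +1.
(a,b)_23: α=2, u≡9; β=6, v≡19 (mod 23); (9|23)=+1, (19|23)=-1; sign (−1)^0·+1^6·-1^2 = +1.
(a,b)_37: α=0, u≡20; β=2, v≡17 (mod 37); (20|37)=-1, (17|37)=-1; sign (−1)^0·-1^2·-1^0 = +1.
(a,b)_19: α=3, u≡3; β=2, v≡7 (mod 19); (3|19)=-1, (7|19)=+1; sign (−1)^0·-1^2·+1^3 = +1.
(a,b)_13: α=1, u≡3; β=5, v≡11 (mod 13); (3|13)=+1, (11|13)=-1; sign (−1)^0·+1^5·-1^1 = -1.
(a,b)_5: α=-2, u≡3; β=0, v≡1 (mod 5); (3|5)=-1, (1|5)=+1; sign (−1)^0·-1^0·+1^-2 = +1.
|Ram(-38038, 34034)| = 2, even; anisotropic at {2, 13}.

[2, 13]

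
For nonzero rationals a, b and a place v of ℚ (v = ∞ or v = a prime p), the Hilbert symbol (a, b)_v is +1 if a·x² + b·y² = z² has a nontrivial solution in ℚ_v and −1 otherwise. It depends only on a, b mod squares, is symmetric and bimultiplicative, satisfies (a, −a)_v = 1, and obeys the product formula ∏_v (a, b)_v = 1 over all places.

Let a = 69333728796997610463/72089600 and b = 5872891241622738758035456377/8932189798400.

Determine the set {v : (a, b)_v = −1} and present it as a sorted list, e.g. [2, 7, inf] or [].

(a, b) ≡ (1245013, 38595403) mod (ℚ^×)²; places V = {2, 3, 5, 7, 11, 19, 23, 29, 31, 37, ∞}.
(a,b)_11: α=-1, u≡5; β=-3, v≡9 (mod 11); (5|11)=+1, (9|11)=+1; sign (−1)^1·+1^-3·+1^-1 = -1.
(a,b)_29: α=2, u≡3; β=4, v≡4 (mod 29); (3|29)=-1, (4|29)=+1; sign (−1)^0·-1^4·+1^2 = +1.
(a,b)_3: α=4, u≡1; β=6, v≡1 (mod 3); (1|3)=+1, (1|3)=+1; sign (−1)^0·+1^6·+1^4 = +1.
(a,b)_7: α=3, u≡6; β=3, v≡1 (mod 7); (6|7)=-1, (1|7)=+1; sign (−1)^1·-1^3·+1^3 = +1.
(a,b)_2: α=-18, β=-28; u≡5, v≡3 (mod 8); ε(u)ε(v)=0·1, αω(v)=-18·1, βω(u)=-28·1; sum ≡ 0  ⇒  +1.
(a,b)_19: α=3, u≡12; β=5, v≡4 (mod 19); (12|19)=-1, (4|19)=+1; sign (−1)^1·-1^5·+1^3 = +1.
(a,b)_31: α=2, u≡21; β=3, v≡13 (mod 31); (21|31)=-1, (13|31)=-1; sign (−1)^0·-1^3·-1^2 = -1.
(a,b)_37: α=1, u≡12; β=1, v≡5 (mod 37); (12|37)=+1, (5|37)=-1; sign (−1)^0·+1^1·-1^1 = -1.
(a,b)_5: α=-2, u≡2; β=-2, v≡2 (mod 5); (2|5)=-1, (2|5)=-1; sign (−1)^0·-1^-2·-1^-2 = +1.
(a,b)_∞: sgn(1245013)=+, sgn(38595403)=+, so +1.
(a,b)_23: α=3, u≡18; β=3, v≡18 (mod 23); (18|23)=+1, (18|23)=+1; sign (−1)^1·+1^3·+1^3 = -1.
(1245013, 38595403 / ℚ) ramifies at {11, 23, 31, 37}: a division algebra.

[11, 23, 31, 37]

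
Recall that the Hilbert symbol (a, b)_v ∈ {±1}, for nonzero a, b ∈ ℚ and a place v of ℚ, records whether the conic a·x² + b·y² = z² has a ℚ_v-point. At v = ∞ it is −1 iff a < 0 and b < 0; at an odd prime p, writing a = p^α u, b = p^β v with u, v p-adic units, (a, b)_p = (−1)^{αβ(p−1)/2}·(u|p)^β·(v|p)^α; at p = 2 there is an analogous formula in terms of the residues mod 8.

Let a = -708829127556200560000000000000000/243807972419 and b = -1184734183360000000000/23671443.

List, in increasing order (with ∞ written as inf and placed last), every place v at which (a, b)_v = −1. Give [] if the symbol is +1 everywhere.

Mod squares: a ≡ -34034, b ≡ -9282. Check v ∈ {∞, 2, 3, 5, 7, 11, 13, 17, 53}.
v=5: a=5^16·(≡1), b=5^10·(≡2) mod 5; (1|5)=+1, (2|5)=-1; (−1)^{16·10·2}·(+1)^10·(-1)^16 = +1.
v=∞: -34034 < 0 and -9282 < 0  ⇒  (a,b)_∞ = -1.
v=7: a=7^5·(≡5), b=7^3·(≡1) mod 7; (5|7)=-1, (1|7)=+1; (−1)^{5·3·3}·(-1)^3·(+1)^5 = +1.
v=2: v_2(a)=19, v_2(b)=15; units ≡ 7, 7 (mod 8); ε·ε+αω+βω = 1·1+19·0+15·0 ≡ 1  ⇒  (a,b)_2 = -1.
v=3: a=3^0·(≡1), b=3^-1·(≡2) mod 3; (1|3)=+1, (2|3)=-1; (−1)^{0·-1·1}·(+1)^-1·(-1)^0 = +1.
v=11: a=11^-1·(≡7), b=11^0·(≡6) mod 11; (7|11)=-1, (6|11)=-1; (−1)^{-1·0·5}·(-1)^0·(-1)^-1 = -1.
v=53: a=53^-6·(≡50), b=53^-4·(≡7) mod 53; (50|53)=-1, (7|53)=+1; (−1)^{-6·-4·26}·(-1)^-4·(+1)^-6 = +1.
v=17: a=17^5·(≡9), b=17^3·(≡1) mod 17; (9|17)=+1, (1|17)=+1; (−1)^{5·3·8}·(+1)^3·(+1)^5 = +1.
v=13: a=13^5·(≡7), b=13^3·(≡4) mod 13; (7|13)=-1, (4|13)=+1; (−1)^{5·3·6}·(-1)^3·(+1)^5 = -1.
(-34034, -9282 / ℚ) ramifies at {2, 11, 13, ∞}: a division algebra.

[2, 11, 13, inf]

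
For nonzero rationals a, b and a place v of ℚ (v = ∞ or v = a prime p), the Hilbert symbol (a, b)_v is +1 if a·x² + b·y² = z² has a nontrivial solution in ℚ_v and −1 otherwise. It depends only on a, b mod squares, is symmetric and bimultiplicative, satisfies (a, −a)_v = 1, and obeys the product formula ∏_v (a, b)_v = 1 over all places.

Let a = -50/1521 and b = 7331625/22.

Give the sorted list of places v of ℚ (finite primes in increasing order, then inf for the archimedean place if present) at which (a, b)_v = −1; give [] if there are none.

Mod squares: a ≡ -2, b ≡ 14630. Check v ∈ {∞, 2, 3, 5, 7, 11, 13, 19}.
v=7: a=7^0·(≡3), b=7^3·(≡4) mod 7; (3|7)=-1, (4|7)=+1; (−1)^{0·3·3}·(-1)^3·(+1)^0 = -1.
v=19: a=19^0·(≡7), b=19^1·(≡14) mod 19; (7|19)=+1, (14|19)=-1; (−1)^{0·1·9}·(+1)^1·(-1)^0 = +1.
v=2: v_2(a)=1, v_2(b)=-1; units ≡ 7, 3 (mod 8); ε·ε+αω+βω = 1·1+1·1+-1·0 ≡ 0  ⇒  (a,b)_2 = +1.
v=5: a=5^2·(≡3), b=5^3·(≡4) mod 5; (3|5)=-1, (4|5)=+1; (−1)^{2·3·2}·(-1)^3·(+1)^2 = -1.
v=11: a=11^0·(≡9), b=11^-1·(≡2) mod 11; (9|11)=+1, (2|11)=-1; (−1)^{0·-1·5}·(+1)^-1·(-1)^0 = +1.
v=13: a=13^-2·(≡6), b=13^0·(≡6) mod 13; (6|13)=-1, (6|13)=-1; (−1)^{-2·0·6}·(-1)^0·(-1)^-2 = +1.
v=3: a=3^-2·(≡1), b=3^2·(≡2) mod 3; (1|3)=+1, (2|3)=-1; (−1)^{-2·2·1}·(+1)^2·(-1)^-2 = +1.
v=∞: -2 < 0 and 14630 > 0  ⇒  (a,b)_∞ = +1.
Ram(-2, 14630) = {5, 7}; no ℚ_5-point on the conic.

[5, 7]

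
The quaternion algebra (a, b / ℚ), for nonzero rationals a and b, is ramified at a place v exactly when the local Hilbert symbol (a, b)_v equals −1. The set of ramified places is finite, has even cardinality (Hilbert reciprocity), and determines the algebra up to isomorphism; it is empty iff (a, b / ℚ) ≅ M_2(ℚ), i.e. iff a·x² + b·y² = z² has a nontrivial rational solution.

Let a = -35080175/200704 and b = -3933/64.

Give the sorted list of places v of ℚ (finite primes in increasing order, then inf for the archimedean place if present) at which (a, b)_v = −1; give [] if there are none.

(a, b) ≡ (-23, -437) mod (ℚ^×)²; places V = {2, 3, 5, 7, 13, 19, 23, ∞}.
(a,b)_2: α=-12, β=-6; u≡1, v≡3 (mod 8); ε(u)ε(v)=0·1, αω(v)=-12·1, βω(u)=-6·0; sum ≡ 0  ⇒  +1.
(a,b)_13: α=2, u≡10; β=0, v≡7 (mod 13); (10|13)=+1, (7|13)=-1; sign (−1)^0·+1^0·-1^2 = +1.
(a,b)_5: α=2, u≡2; β=0, v≡3 (mod 5); (2|5)=-1, (3|5)=-1; sign (−1)^0·-1^0·-1^2 = +1.
(a,b)_19: α=2, u≡15; β=1, v≡3 (mod 19); (15|19)=-1, (3|19)=-1; sign (−1)^0·-1^1·-1^2 = -1.
(a,b)_23: α=1, u≡11; β=1, v≡2 (mod 23); (11|23)=-1, (2|23)=+1; sign (−1)^1·-1^1·+1^1 = +1.
(a,b)_∞: sgn(-23)=−, sgn(-437)=−, so -1.
(a,b)_3: α=0, u≡1; β=2, v≡1 (mod 3); (1|3)=+1, (1|3)=+1; sign (−1)^0·+1^2·+1^0 = +1.
(a,b)_7: α=-2, u≡3; β=0, v≡1 (mod 7); (3|7)=-1, (1|7)=+1; sign (−1)^0·-1^0·+1^-2 = +1.
(-23, -437 / ℚ) ramifies at {19, ∞}: a division algebra.

[19, inf]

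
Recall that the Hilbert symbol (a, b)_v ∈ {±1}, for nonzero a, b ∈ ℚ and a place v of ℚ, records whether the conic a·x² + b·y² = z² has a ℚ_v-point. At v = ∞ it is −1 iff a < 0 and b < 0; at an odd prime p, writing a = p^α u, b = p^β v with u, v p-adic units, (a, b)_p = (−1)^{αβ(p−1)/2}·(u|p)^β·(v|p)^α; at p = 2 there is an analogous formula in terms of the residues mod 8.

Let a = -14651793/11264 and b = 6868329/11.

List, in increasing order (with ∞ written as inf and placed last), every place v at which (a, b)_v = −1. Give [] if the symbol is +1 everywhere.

[3, 19, 23, 31]

(a, b) ≡ (-627, 447051) mod (ℚ^×)²; places V = {2, 3, 11, 13, 19, 23, 31, ∞}.
(a,b)_∞: sgn(-627)=−, sgn(447051)=+, so +1.
(a,b)_13: α=4, u≡12; β=2, v≡5 (mod 13); (12|13)=+1, (5|13)=-1; sign (−1)^0·+1^2·-1^4 = +1.
(a,b)_23: α=0, u≡21; β=1, v≡18 (mod 23); (21|23)=-1, (18|23)=+1; sign (−1)^0·-1^1·+1^0 = -1.
(a,b)_2: α=-10, β=0; u≡5, v≡3 (mod 8); ε(u)ε(v)=0·1, αω(v)=-10·1, βω(u)=0·1; sum ≡ 0  ⇒  +1.
(a,b)_31: α=0, u≡24; β=1, v≡3 (mod 31); (24|31)=-1, (3|31)=-1; sign (−1)^0·-1^1·-1^0 = -1.
(a,b)_3: α=3, u≡1; β=1, v≡1 (mod 3); (1|3)=+1, (1|3)=+1; sign (−1)^1·+1^1·+1^3 = -1.
(a,b)_19: α=1, u≡17; β=1, v≡17 (mod 19); (17|19)=+1, (17|19)=+1; sign (−1)^1·+1^1·+1^1 = -1.
(a,b)_11: α=-1, u≡9; β=-1, v≡6 (mod 11); (9|11)=+1, (6|11)=-1; sign (−1)^1·+1^-1·-1^-1 = +1.
Ram(-627, 447051) = {3, 19, 23, 31}; no ℚ_3-point on the conic.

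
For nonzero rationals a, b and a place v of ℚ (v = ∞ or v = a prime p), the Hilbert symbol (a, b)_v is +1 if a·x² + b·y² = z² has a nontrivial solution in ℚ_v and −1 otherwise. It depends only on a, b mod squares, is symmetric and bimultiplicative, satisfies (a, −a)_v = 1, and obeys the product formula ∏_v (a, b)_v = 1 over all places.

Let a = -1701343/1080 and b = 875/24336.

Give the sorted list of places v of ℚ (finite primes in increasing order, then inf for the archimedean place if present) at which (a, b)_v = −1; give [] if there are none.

Mod squares: a ≡ -210, b ≡ 35. Check v ∈ {∞, 2, 3, 5, 7, 13, 17, 29}.
v=13: a=13^0·(≡6), b=13^-2·(≡4) mod 13; (6|13)=-1, (4|13)=+1; (−1)^{0·-2·6}·(-1)^-2·(+1)^0 = +1.
v=5: a=5^-1·(≡2), b=5^3·(≡2) mod 5; (2|5)=-1, (2|5)=-1; (−1)^{-1·3·2}·(-1)^3·(-1)^-1 = +1.
v=∞: -210 < 0 and 35 > 0  ⇒  (a,b)_∞ = +1.
v=7: a=7^1·(≡6), b=7^1·(≡5) mod 7; (6|7)=-1, (5|7)=-1; (−1)^{1·1·3}·(-1)^1·(-1)^1 = -1.
v=2: v_2(a)=-3, v_2(b)=-4; units ≡ 7, 3 (mod 8); ε·ε+αω+βω = 1·1+-3·1+-4·0 ≡ 0  ⇒  (a,b)_2 = +1.
v=3: a=3^-3·(≡2), b=3^-2·(≡2) mod 3; (2|3)=-1, (2|3)=-1; (−1)^{-3·-2·1}·(-1)^-2·(-1)^-3 = -1.
v=29: a=29^2·(≡1), b=29^0·(≡1) mod 29; (1|29)=+1, (1|29)=+1; (−1)^{2·0·14}·(+1)^0·(+1)^2 = +1.
v=17: a=17^2·(≡7), b=17^0·(≡16) mod 17; (7|17)=-1, (16|17)=+1; (−1)^{2·0·8}·(-1)^0·(+1)^2 = +1.
|Ram(-210, 35)| = 2, even; anisotropic at {3, 7}.

[3, 7]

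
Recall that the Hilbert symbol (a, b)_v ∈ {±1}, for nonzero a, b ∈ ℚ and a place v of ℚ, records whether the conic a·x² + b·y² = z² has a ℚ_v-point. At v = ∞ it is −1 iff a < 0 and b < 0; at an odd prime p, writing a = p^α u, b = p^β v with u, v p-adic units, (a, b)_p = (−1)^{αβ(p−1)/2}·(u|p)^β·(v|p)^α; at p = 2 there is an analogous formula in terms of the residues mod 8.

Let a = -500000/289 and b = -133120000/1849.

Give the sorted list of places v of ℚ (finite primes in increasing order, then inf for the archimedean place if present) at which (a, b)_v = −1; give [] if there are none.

Mod squares: a ≡ -2, b ≡ -13. Check v ∈ {∞, 2, 5, 13, 17, 43}.
v=∞: -2 < 0 and -13 < 0  ⇒  (a,b)_∞ = -1.
v=5: a=5^6·(≡2), b=5^4·(≡2) mod 5; (2|5)=-1, (2|5)=-1; (−1)^{6·4·2}·(-1)^4·(-1)^6 = +1.
v=43: a=43^0·(≡14), b=43^-2·(≡2) mod 43; (14|43)=+1, (2|43)=-1; (−1)^{0·-2·21}·(+1)^-2·(-1)^0 = +1.
v=2: v_2(a)=5, v_2(b)=14; units ≡ 7, 3 (mod 8); ε·ε+αω+βω = 1·1+5·1+14·0 ≡ 0  ⇒  (a,b)_2 = +1.
v=13: a=13^0·(≡2), b=13^1·(≡3) mod 13; (2|13)=-1, (3|13)=+1; (−1)^{0·1·6}·(-1)^1·(+1)^0 = -1.
v=17: a=17^-2·(≡4), b=17^0·(≡1) mod 17; (4|17)=+1, (1|17)=+1; (−1)^{-2·0·8}·(+1)^0·(+1)^-2 = +1.
(-2, -13 / ℚ) ramifies at {13, ∞}: a division algebra.

[13, inf]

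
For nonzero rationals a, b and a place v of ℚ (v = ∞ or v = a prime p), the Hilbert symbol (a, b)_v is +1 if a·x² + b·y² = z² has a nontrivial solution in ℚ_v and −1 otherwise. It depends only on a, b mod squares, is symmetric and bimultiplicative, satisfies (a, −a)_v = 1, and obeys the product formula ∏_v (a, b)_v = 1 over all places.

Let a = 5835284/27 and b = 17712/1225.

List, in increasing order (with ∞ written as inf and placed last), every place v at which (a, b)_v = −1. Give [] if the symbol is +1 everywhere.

(a, b) ≡ (4376463, 123) mod (ℚ^×)²; places V = {2, 3, 5, 7, 13, 17, 23, 41, ∞}.
(a,b)_7: α=1, u≡4; β=-2, v≡4 (mod 7); (4|7)=+1, (4|7)=+1; sign (−1)^0·+1^-2·+1^1 = +1.
(a,b)_23: α=1, u≡16; β=0, v≡8 (mod 23); (16|23)=+1, (8|23)=+1; sign (−1)^0·+1^0·+1^1 = +1.
(a,b)_17: α=1, u≡9; β=0, v≡15 (mod 17); (9|17)=+1, (15|17)=+1; sign (−1)^0·+1^0·+1^1 = +1.
(a,b)_3: α=-3, u≡2; β=3, v≡2 (mod 3); (2|3)=-1, (2|3)=-1; sign (−1)^1·-1^3·-1^-3 = -1.
(a,b)_41: α=1, u≡2; β=1, v≡12 (mod 41); (2|41)=+1, (12|41)=-1; sign (−1)^0·+1^1·-1^1 = -1.
(a,b)_13: α=1, u≡4; β=0, v≡2 (mod 13); (4|13)=+1, (2|13)=-1; sign (−1)^0·+1^0·-1^1 = -1.
(a,b)_5: α=0, u≡2; β=-2, v≡3 (mod 5); (2|5)=-1, (3|5)=-1; sign (−1)^0·-1^-2·-1^0 = +1.
(a,b)_∞: sgn(4376463)=+, sgn(123)=+, so +1.
(a,b)_2: α=2, β=4; u≡7, v≡3 (mod 8); ε(u)ε(v)=1·1, αω(v)=2·1, βω(u)=4·0; sum ≡ 1  ⇒  -1.
|Ram(4376463, 123)| = 4, even; anisotropic at {2, 3, 13, 41}.

[2, 3, 13, 41]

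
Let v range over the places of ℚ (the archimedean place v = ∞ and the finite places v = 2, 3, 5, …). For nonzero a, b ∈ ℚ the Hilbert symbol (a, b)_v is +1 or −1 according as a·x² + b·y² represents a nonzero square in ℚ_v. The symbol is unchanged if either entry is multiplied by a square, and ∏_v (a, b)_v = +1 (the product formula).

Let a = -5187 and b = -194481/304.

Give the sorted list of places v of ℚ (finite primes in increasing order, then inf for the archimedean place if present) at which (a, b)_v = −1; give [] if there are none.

[3, 13, 19, inf]

Mod squares: a ≡ -5187, b ≡ -19. Check v ∈ {∞, 2, 3, 7, 13, 19}.
v=7: a=7^1·(≡1), b=7^4·(≡1) mod 7; (1|7)=+1, (1|7)=+1; (−1)^{1·4·3}·(+1)^4·(+1)^1 = +1.
v=2: v_2(a)=0, v_2(b)=-4; units ≡ 5, 5 (mod 8); ε·ε+αω+βω = 0·0+0·1+-4·1 ≡ 0  ⇒  (a,b)_2 = +1.
v=3: a=3^1·(≡2), b=3^4·(≡2) mod 3; (2|3)=-1, (2|3)=-1; (−1)^{1·4·1}·(-1)^4·(-1)^1 = -1.
v=13: a=13^1·(≡4), b=13^0·(≡5) mod 13; (4|13)=+1, (5|13)=-1; (−1)^{1·0·6}·(+1)^0·(-1)^1 = -1.
v=∞: -5187 < 0 and -19 < 0  ⇒  (a,b)_∞ = -1.
v=19: a=19^1·(≡12), b=19^-1·(≡18) mod 19; (12|19)=-1, (18|19)=-1; (−1)^{1·-1·9}·(-1)^-1·(-1)^1 = -1.
|Ram(-5187, -19)| = 4, even; anisotropic at {3, 13, 19, ∞}.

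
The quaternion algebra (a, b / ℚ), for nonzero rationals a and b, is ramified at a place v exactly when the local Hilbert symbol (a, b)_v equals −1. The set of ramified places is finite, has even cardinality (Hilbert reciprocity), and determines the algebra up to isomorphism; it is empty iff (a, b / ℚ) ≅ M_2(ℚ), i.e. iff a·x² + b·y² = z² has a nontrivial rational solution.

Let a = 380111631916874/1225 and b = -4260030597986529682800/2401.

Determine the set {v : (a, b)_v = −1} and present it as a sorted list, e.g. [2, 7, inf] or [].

Mod squares: a ≡ 506, b ≡ -18183. Check v ∈ {∞, 2, 3, 5, 7, 11, 13, 19, 23, 29}.
v=11: a=11^5·(≡2), b=11^9·(≡8) mod 11; (2|11)=-1, (8|11)=-1; (−1)^{5·9·5}·(-1)^9·(-1)^5 = -1.
v=2: v_2(a)=1, v_2(b)=4; units ≡ 5, 1 (mod 8); ε·ε+αω+βω = 0·0+1·0+4·1 ≡ 0  ⇒  (a,b)_2 = +1.
v=3: a=3^0·(≡2), b=3^3·(≡2) mod 3; (2|3)=-1, (2|3)=-1; (−1)^{0·3·1}·(-1)^3·(-1)^0 = -1.
v=19: a=19^2·(≡18), b=19^3·(≡8) mod 19; (18|19)=-1, (8|19)=-1; (−1)^{2·3·9}·(-1)^3·(-1)^2 = -1.
v=∞: 506 > 0 and -18183 < 0  ⇒  (a,b)_∞ = +1.
v=7: a=7^-2·(≡1), b=7^-4·(≡6) mod 7; (1|7)=+1, (6|7)=-1; (−1)^{-2·-4·3}·(+1)^-4·(-1)^-2 = +1.
v=5: a=5^-2·(≡1), b=5^2·(≡3) mod 5; (1|5)=+1, (3|5)=-1; (−1)^{-2·2·2}·(+1)^2·(-1)^-2 = +1.
v=29: a=29^2·(≡23), b=29^3·(≡2) mod 29; (23|29)=+1, (2|29)=-1; (−1)^{2·3·14}·(+1)^3·(-1)^2 = +1.
v=23: a=23^1·(≡21), b=23^0·(≡7) mod 23; (21|23)=-1, (7|23)=-1; (−1)^{1·0·11}·(-1)^0·(-1)^1 = -1.
v=13: a=13^2·(≡1), b=13^0·(≡4) mod 13; (1|13)=+1, (4|13)=+1; (−1)^{2·0·6}·(+1)^0·(+1)^2 = +1.
(506, -18183 / ℚ) ramifies at {3, 11, 19, 23}: a division algebra.

[3, 11, 19, 23]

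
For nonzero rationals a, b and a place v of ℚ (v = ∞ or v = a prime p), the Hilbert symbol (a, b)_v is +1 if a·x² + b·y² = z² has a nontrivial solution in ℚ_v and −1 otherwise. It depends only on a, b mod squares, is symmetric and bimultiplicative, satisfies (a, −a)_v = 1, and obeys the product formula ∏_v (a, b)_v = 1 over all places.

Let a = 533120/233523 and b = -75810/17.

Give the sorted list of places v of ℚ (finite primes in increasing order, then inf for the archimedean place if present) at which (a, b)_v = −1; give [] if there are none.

[2, 5, 7, 17]

Mod squares: a ≡ 510, b ≡ -3570. Check v ∈ {∞, 2, 3, 5, 7, 17, 19, 31}.
v=3: a=3^-5·(≡2), b=3^1·(≡1) mod 3; (2|3)=-1, (1|3)=+1; (−1)^{-5·1·1}·(-1)^1·(+1)^-5 = +1.
v=5: a=5^1·(≡3), b=5^1·(≡4) mod 5; (3|5)=-1, (4|5)=+1; (−1)^{1·1·2}·(-1)^1·(+1)^1 = -1.
v=2: v_2(a)=7, v_2(b)=1; units ≡ 7, 7 (mod 8); ε·ε+αω+βω = 1·1+7·0+1·0 ≡ 1  ⇒  (a,b)_2 = -1.
v=19: a=19^0·(≡16), b=19^2·(≡10) mod 19; (16|19)=+1, (10|19)=-1; (−1)^{0·2·9}·(+1)^2·(-1)^0 = +1.
v=7: a=7^2·(≡3), b=7^1·(≡2) mod 7; (3|7)=-1, (2|7)=+1; (−1)^{2·1·3}·(-1)^1·(+1)^2 = -1.
v=31: a=31^-2·(≡16), b=31^0·(≡21) mod 31; (16|31)=+1, (21|31)=-1; (−1)^{-2·0·15}·(+1)^0·(-1)^-2 = +1.
v=17: a=17^1·(≡15), b=17^-1·(≡10) mod 17; (15|17)=+1, (10|17)=-1; (−1)^{1·-1·8}·(+1)^-1·(-1)^1 = -1.
v=∞: 510 > 0 and -3570 < 0  ⇒  (a,b)_∞ = +1.
(510, -3570 / ℚ) ramifies at {2, 5, 7, 17}: a division algebra.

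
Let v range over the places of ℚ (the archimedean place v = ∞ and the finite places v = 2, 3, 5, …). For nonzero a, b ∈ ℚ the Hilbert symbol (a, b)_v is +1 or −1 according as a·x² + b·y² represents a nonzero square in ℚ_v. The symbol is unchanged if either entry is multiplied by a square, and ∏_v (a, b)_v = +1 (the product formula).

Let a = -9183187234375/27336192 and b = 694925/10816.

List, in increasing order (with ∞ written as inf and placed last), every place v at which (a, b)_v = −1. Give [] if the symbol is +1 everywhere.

[2, 3]

(a, b) ≡ (-546, 77) mod (ℚ^×)²; places V = {2, 3, 5, 7, 11, 13, 17, 19, 37, ∞}.
(a,b)_13: α=-1, u≡10; β=-2, v≡3 (mod 13); (10|13)=+1, (3|13)=+1; sign (−1)^0·+1^-2·+1^-1 = +1.
(a,b)_19: α=0, u≡9; β=2, v≡5 (mod 19); (9|19)=+1, (5|19)=+1; sign (−1)^0·+1^2·+1^0 = +1.
(a,b)_3: α=-1, u≡1; β=0, v≡2 (mod 3); (1|3)=+1, (2|3)=-1; sign (−1)^0·+1^0·-1^-1 = -1.
(a,b)_∞: sgn(-546)=−, sgn(77)=+, so +1.
(a,b)_7: α=5, u≡5; β=1, v≡1 (mod 7); (5|7)=-1, (1|7)=+1; sign (−1)^1·-1^1·+1^5 = +1.
(a,b)_2: α=-9, β=-6; u≡7, v≡5 (mod 8); ε(u)ε(v)=1·0, αω(v)=-9·1, βω(u)=-6·0; sum ≡ 1  ⇒  -1.
(a,b)_37: α=-2, u≡33; β=0, v≡27 (mod 37); (33|37)=+1, (27|37)=+1; sign (−1)^0·+1^0·+1^-2 = +1.
(a,b)_11: α=2, u≡1; β=1, v≡8 (mod 11); (1|11)=+1, (8|11)=-1; sign (−1)^0·+1^1·-1^2 = +1.
(a,b)_5: α=6, u≡1; β=2, v≡2 (mod 5); (1|5)=+1, (2|5)=-1; sign (−1)^0·+1^2·-1^6 = +1.
(a,b)_17: α=2, u≡15; β=0, v≡4 (mod 17); (15|17)=+1, (4|17)=+1; sign (−1)^0·+1^0·+1^2 = +1.
Ram(-546, 77) = {2, 3}; no ℚ_2-point on the conic.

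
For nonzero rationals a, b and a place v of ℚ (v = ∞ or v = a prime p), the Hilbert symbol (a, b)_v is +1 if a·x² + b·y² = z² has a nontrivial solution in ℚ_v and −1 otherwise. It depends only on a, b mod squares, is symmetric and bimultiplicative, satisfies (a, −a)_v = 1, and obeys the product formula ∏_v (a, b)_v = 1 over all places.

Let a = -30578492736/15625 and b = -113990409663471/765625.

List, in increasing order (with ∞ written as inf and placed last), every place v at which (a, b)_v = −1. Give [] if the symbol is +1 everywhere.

(a, b) ≡ (-29, -13079) mod (ℚ^×)²; places V = {2, 3, 5, 7, 11, 23, 29, 41, ∞}.
(a,b)_29: α=1, u≡1; β=1, v≡28 (mod 29); (1|29)=+1, (28|29)=+1; sign (−1)^0·+1^1·+1^1 = +1.
(a,b)_7: α=0, u≡6; β=-2, v≡2 (mod 7); (6|7)=-1, (2|7)=+1; sign (−1)^0·-1^-2·+1^0 = +1.
(a,b)_∞: sgn(-29)=−, sgn(-13079)=−, so -1.
(a,b)_11: α=2, u≡4; β=3, v≡10 (mod 11); (4|11)=+1, (10|11)=-1; sign (−1)^0·+1^3·-1^2 = +1.
(a,b)_41: α=2, u≡15; β=3, v≡8 (mod 41); (15|41)=-1, (8|41)=+1; sign (−1)^0·-1^3·+1^2 = -1.
(a,b)_3: α=4, u≡1; β=4, v≡1 (mod 3); (1|3)=+1, (1|3)=+1; sign (−1)^0·+1^4·+1^4 = +1.
(a,b)_2: α=6, β=0; u≡3, v≡1 (mod 8); ε(u)ε(v)=1·0, αω(v)=6·0, βω(u)=0·1; sum ≡ 0  ⇒  +1.
(a,b)_23: α=0, u≡11; β=2, v≡2 (mod 23); (11|23)=-1, (2|23)=+1; sign (−1)^0·-1^2·+1^0 = +1.
(a,b)_5: α=-6, u≡4; β=-6, v≡1 (mod 5); (4|5)=+1, (1|5)=+1; sign (−1)^0·+1^-6·+1^-6 = +1.
|Ram(-29, -13079)| = 2, even; anisotropic at {41, ∞}.

[41, inf]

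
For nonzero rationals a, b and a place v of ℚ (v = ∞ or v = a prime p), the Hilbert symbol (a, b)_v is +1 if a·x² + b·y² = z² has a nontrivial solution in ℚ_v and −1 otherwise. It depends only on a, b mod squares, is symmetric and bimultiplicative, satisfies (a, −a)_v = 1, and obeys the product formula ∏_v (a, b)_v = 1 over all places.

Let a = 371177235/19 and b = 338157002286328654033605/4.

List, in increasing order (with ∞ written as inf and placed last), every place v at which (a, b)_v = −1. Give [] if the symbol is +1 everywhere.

(a, b) ≡ (515185, 4845) mod (ℚ^×)²; places V = {2, 3, 5, 7, 11, 13, 17, 19, 29, ∞}.
(a,b)_3: α=4, u≡1; β=9, v≡1 (mod 3); (1|3)=+1, (1|3)=+1; sign (−1)^0·+1^9·+1^4 = +1.
(a,b)_11: α=1, u≡2; β=4, v≡1 (mod 11); (2|11)=-1, (1|11)=+1; sign (−1)^0·-1^4·+1^1 = +1.
(a,b)_2: α=0, β=-2; u≡1, v≡5 (mod 8); ε(u)ε(v)=0·0, αω(v)=0·1, βω(u)=-2·0; sum ≡ 0  ⇒  +1.
(a,b)_∞: sgn(515185)=+, sgn(4845)=+, so +1.
(a,b)_7: α=0, u≡6; β=2, v≡2 (mod 7); (6|7)=-1, (2|7)=+1; sign (−1)^0·-1^2·+1^0 = +1.
(a,b)_17: α=1, u≡11; β=3, v≡1 (mod 17); (11|17)=-1, (1|17)=+1; sign (−1)^0·-1^3·+1^1 = -1.
(a,b)_19: α=-1, u≡18; β=3, v≡3 (mod 19); (18|19)=-1, (3|19)=-1; sign (−1)^1·-1^3·-1^-1 = -1.
(a,b)_29: α=1, u≡8; β=2, v≡12 (mod 29); (8|29)=-1, (12|29)=-1; sign (−1)^0·-1^2·-1^1 = -1.
(a,b)_5: α=1, u≡3; β=1, v≡4 (mod 5); (3|5)=-1, (4|5)=+1; sign (−1)^0·-1^1·+1^1 = -1.
(a,b)_13: α=2, u≡5; β=2, v≡4 (mod 13); (5|13)=-1, (4|13)=+1; sign (−1)^0·-1^2·+1^2 = +1.
(515185, 4845 / ℚ) ramifies at {5, 17, 19, 29}: a division algebra.

[5, 17, 19, 29]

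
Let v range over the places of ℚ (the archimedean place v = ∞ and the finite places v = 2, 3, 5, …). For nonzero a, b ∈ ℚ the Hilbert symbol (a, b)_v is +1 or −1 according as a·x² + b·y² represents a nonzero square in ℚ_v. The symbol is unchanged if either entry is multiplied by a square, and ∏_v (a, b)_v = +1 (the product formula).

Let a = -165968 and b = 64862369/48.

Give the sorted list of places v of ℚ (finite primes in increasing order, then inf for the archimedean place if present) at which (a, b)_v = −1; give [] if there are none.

Mod squares: a ≡ -10373, b ≡ 1151403. Check v ∈ {∞, 2, 3, 11, 13, 23, 37, 41}.
v=∞: -10373 < 0 and 1151403 > 0  ⇒  (a,b)_∞ = +1.
v=23: a=23^1·(≡6), b=23^1·(≡2) mod 23; (6|23)=+1, (2|23)=+1; (−1)^{1·1·11}·(+1)^1·(+1)^1 = -1.
v=2: v_2(a)=4, v_2(b)=-4; units ≡ 3, 3 (mod 8); ε·ε+αω+βω = 1·1+4·1+-4·1 ≡ 1  ⇒  (a,b)_2 = -1.
v=3: a=3^0·(≡1), b=3^-1·(≡2) mod 3; (1|3)=+1, (2|3)=-1; (−1)^{0·-1·1}·(+1)^-1·(-1)^0 = +1.
v=37: a=37^0·(≡14), b=37^1·(≡8) mod 37; (14|37)=-1, (8|37)=-1; (−1)^{0·1·18}·(-1)^1·(-1)^0 = -1.
v=41: a=41^1·(≡11), b=41^1·(≡21) mod 41; (11|41)=-1, (21|41)=+1; (−1)^{1·1·20}·(-1)^1·(+1)^1 = -1.
v=13: a=13^0·(≡3), b=13^2·(≡6) mod 13; (3|13)=+1, (6|13)=-1; (−1)^{0·2·6}·(+1)^2·(-1)^0 = +1.
v=11: a=11^1·(≡4), b=11^1·(≡10) mod 11; (4|11)=+1, (10|11)=-1; (−1)^{1·1·5}·(+1)^1·(-1)^1 = +1.
Ram(-10373, 1151403) = {2, 23, 37, 41}; no ℚ_2-point on the conic.

[2, 23, 37, 41]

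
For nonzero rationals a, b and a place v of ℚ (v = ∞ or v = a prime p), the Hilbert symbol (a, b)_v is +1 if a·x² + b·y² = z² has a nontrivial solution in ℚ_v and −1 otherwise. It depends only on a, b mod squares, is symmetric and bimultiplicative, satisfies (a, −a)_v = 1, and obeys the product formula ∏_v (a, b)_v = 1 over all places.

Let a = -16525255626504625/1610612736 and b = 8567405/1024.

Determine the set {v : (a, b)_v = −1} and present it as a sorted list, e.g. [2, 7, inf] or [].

[2, 3, 5, 7]

(a, b) ≡ (-2310, 5) mod (ℚ^×)²; places V = {2, 3, 5, 7, 11, 13, 17, ∞}.
(a,b)_7: α=5, u≡5; β=2, v≡3 (mod 7); (5|7)=-1, (3|7)=-1; sign (−1)^0·-1^2·-1^5 = -1.
(a,b)_11: α=5, u≡10; β=2, v≡9 (mod 11); (10|11)=-1, (9|11)=+1; sign (−1)^0·-1^2·+1^5 = +1.
(a,b)_∞: sgn(-2310)=−, sgn(5)=+, so +1.
(a,b)_2: α=-29, β=-10; u≡5, v≡5 (mod 8); ε(u)ε(v)=0·0, αω(v)=-29·1, βω(u)=-10·1; sum ≡ 1  ⇒  -1.
(a,b)_17: α=2, u≡9; β=2, v≡12 (mod 17); (9|17)=+1, (12|17)=-1; sign (−1)^0·+1^2·-1^2 = +1.
(a,b)_3: α=-1, u≡1; β=0, v≡2 (mod 3); (1|3)=+1, (2|3)=-1; sign (−1)^0·+1^0·-1^-1 = -1.
(a,b)_13: α=2, u≡10; β=0, v≡8 (mod 13); (10|13)=+1, (8|13)=-1; sign (−1)^0·+1^0·-1^2 = +1.
(a,b)_5: α=3, u≡3; β=1, v≡4 (mod 5); (3|5)=-1, (4|5)=+1; sign (−1)^0·-1^1·+1^3 = -1.
(-2310, 5 / ℚ) ramifies at {2, 3, 5, 7}: a division algebra.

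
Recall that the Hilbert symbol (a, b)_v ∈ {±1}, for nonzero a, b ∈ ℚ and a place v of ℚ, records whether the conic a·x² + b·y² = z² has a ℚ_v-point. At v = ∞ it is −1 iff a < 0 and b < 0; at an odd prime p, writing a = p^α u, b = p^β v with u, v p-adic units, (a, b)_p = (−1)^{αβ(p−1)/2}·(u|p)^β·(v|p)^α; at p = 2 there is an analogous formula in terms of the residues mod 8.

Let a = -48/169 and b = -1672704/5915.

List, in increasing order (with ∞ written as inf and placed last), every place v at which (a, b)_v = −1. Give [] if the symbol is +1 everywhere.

(a, b) ≡ (-3, -210) mod (ℚ^×)²; places V = {2, 3, 5, 7, 11, 13, ∞}.
(a,b)_13: α=-2, u≡4; β=-2, v≡5 (mod 13); (4|13)=+1, (5|13)=-1; sign (−1)^0·+1^-2·-1^-2 = +1.
(a,b)_7: α=0, u≡1; β=-1, v≡6 (mod 7); (1|7)=+1, (6|7)=-1; sign (−1)^0·+1^-1·-1^0 = +1.
(a,b)_5: α=0, u≡3; β=-1, v≡2 (mod 5); (3|5)=-1, (2|5)=-1; sign (−1)^0·-1^-1·-1^0 = -1.
(a,b)_11: α=0, u≡10; β=2, v≡10 (mod 11); (10|11)=-1, (10|11)=-1; sign (−1)^0·-1^2·-1^0 = +1.
(a,b)_3: α=1, u≡2; β=3, v≡2 (mod 3); (2|3)=-1, (2|3)=-1; sign (−1)^1·-1^3·-1^1 = -1.
(a,b)_2: α=4, β=9; u≡5, v≡7 (mod 8); ε(u)ε(v)=0·1, αω(v)=4·0, βω(u)=9·1; sum ≡ 1  ⇒  -1.
(a,b)_∞: sgn(-3)=−, sgn(-210)=−, so -1.
|Ram(-3, -210)| = 4, even; anisotropic at {2, 3, 5, ∞}.

[2, 3, 5, inf]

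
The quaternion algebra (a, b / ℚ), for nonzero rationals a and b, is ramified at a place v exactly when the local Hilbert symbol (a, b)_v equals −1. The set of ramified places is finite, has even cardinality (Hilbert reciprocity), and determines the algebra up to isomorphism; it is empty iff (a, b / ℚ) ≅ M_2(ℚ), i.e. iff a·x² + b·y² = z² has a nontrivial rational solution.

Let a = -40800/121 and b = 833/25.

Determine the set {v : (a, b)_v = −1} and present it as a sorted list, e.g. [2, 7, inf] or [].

(a, b) ≡ (-102, 17) mod (ℚ^×)²; places V = {2, 3, 5, 7, 11, 17, ∞}.
(a,b)_7: α=0, u≡5; β=2, v≡6 (mod 7); (5|7)=-1, (6|7)=-1; sign (−1)^0·-1^2·-1^0 = +1.
(a,b)_17: α=1, u≡7; β=1, v≡4 (mod 17); (7|17)=-1, (4|17)=+1; sign (−1)^0·-1^1·+1^1 = -1.
(a,b)_3: α=1, u≡2; β=0, v≡2 (mod 3); (2|3)=-1, (2|3)=-1; sign (−1)^0·-1^0·-1^1 = -1.
(a,b)_5: α=2, u≡3; β=-2, v≡3 (mod 5); (3|5)=-1, (3|5)=-1; sign (−1)^0·-1^-2·-1^2 = +1.
(a,b)_11: α=-2, u≡10; β=0, v≡10 (mod 11); (10|11)=-1, (10|11)=-1; sign (−1)^0·-1^0·-1^-2 = +1.
(a,b)_2: α=5, β=0; u≡5, v≡1 (mod 8); ε(u)ε(v)=0·0, αω(v)=5·0, βω(u)=0·1; sum ≡ 0  ⇒  +1.
(a,b)_∞: sgn(-102)=−, sgn(17)=+, so +1.
|Ram(-102, 17)| = 2, even; anisotropic at {3, 17}.

[3, 17]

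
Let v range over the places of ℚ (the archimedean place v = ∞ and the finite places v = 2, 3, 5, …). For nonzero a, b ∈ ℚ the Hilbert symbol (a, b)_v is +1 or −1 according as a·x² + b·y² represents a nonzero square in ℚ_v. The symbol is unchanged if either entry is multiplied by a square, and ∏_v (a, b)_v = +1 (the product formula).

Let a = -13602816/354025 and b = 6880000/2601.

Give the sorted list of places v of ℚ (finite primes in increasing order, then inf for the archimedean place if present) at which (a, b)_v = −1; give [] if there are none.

Mod squares: a ≡ -41, b ≡ 43. Check v ∈ {∞, 2, 3, 5, 7, 17, 41, 43}.
v=43: a=43^0·(≡39), b=43^1·(≡6) mod 43; (39|43)=-1, (6|43)=+1; (−1)^{0·1·21}·(-1)^1·(+1)^0 = -1.
v=5: a=5^-2·(≡4), b=5^4·(≡3) mod 5; (4|5)=+1, (3|5)=-1; (−1)^{-2·4·2}·(+1)^4·(-1)^-2 = +1.
v=3: a=3^4·(≡1), b=3^-2·(≡1) mod 3; (1|3)=+1, (1|3)=+1; (−1)^{4·-2·1}·(+1)^-2·(+1)^4 = +1.
v=∞: -41 < 0 and 43 > 0  ⇒  (a,b)_∞ = +1.
v=41: a=41^1·(≡25), b=41^0·(≡2) mod 41; (25|41)=+1, (2|41)=+1; (−1)^{1·0·20}·(+1)^0·(+1)^1 = +1.
v=7: a=7^-2·(≡4), b=7^0·(≡2) mod 7; (4|7)=+1, (2|7)=+1; (−1)^{-2·0·3}·(+1)^0·(+1)^-2 = +1.
v=17: a=17^-2·(≡6), b=17^-2·(≡13) mod 17; (6|17)=-1, (13|17)=+1; (−1)^{-2·-2·8}·(-1)^-2·(+1)^-2 = +1.
v=2: v_2(a)=12, v_2(b)=8; units ≡ 7, 3 (mod 8); ε·ε+αω+βω = 1·1+12·1+8·0 ≡ 1  ⇒  (a,b)_2 = -1.
(-41, 43 / ℚ) ramifies at {2, 43}: a division algebra.

[2, 43]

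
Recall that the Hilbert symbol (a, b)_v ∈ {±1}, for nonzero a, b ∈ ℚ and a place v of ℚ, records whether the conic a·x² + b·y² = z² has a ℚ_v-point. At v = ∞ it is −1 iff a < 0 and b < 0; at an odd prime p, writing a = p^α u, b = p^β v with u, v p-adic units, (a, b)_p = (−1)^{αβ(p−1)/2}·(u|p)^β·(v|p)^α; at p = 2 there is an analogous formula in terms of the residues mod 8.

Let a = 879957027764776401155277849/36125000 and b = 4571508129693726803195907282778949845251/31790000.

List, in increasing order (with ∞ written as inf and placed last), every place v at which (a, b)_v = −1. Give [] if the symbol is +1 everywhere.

[3, 11, 29, 41, 43, 47]

Mod squares: a ≡ 715778, b ≡ 1971321. Check v ∈ {∞, 2, 3, 5, 7, 11, 17, 29, 31, 41, 43, 47}.
v=7: a=7^3·(≡3), b=7^4·(≡4) mod 7; (3|7)=-1, (4|7)=+1; (−1)^{3·4·3}·(-1)^4·(+1)^3 = +1.
v=2: v_2(a)=-3, v_2(b)=-4; units ≡ 1, 1 (mod 8); ε·ε+αω+βω = 0·0+-3·0+-4·0 ≡ 0  ⇒  (a,b)_2 = +1.
v=∞: 715778 > 0 and 1971321 > 0  ⇒  (a,b)_∞ = +1.
v=3: a=3^2·(≡2), b=3^7·(≡2) mod 3; (2|3)=-1, (2|3)=-1; (−1)^{2·7·1}·(-1)^7·(-1)^2 = -1.
v=5: a=5^-6·(≡2), b=5^-4·(≡4) mod 5; (2|5)=-1, (4|5)=+1; (−1)^{-6·-4·2}·(-1)^-4·(+1)^-6 = +1.
v=29: a=29^5·(≡3), b=29^6·(≡27) mod 29; (3|29)=-1, (27|29)=-1; (−1)^{5·6·14}·(-1)^6·(-1)^5 = -1.
v=31: a=31^2·(≡25), b=31^3·(≡20) mod 31; (25|31)=+1, (20|31)=+1; (−1)^{2·3·15}·(+1)^3·(+1)^2 = +1.
v=47: a=47^4·(≡11), b=47^5·(≡43) mod 47; (11|47)=-1, (43|47)=-1; (−1)^{4·5·23}·(-1)^5·(-1)^4 = -1.
v=43: a=43^1·(≡12), b=43^2·(≡19) mod 43; (12|43)=-1, (19|43)=-1; (−1)^{1·2·21}·(-1)^2·(-1)^1 = -1.
v=17: a=17^-2·(≡3), b=17^-2·(≡16) mod 17; (3|17)=-1, (16|17)=+1; (−1)^{-2·-2·8}·(-1)^-2·(+1)^-2 = +1.
v=41: a=41^3·(≡37), b=41^5·(≡30) mod 41; (37|41)=+1, (30|41)=-1; (−1)^{3·5·20}·(+1)^5·(-1)^3 = -1.
v=11: a=11^0·(≡10), b=11^-1·(≡2) mod 11; (10|11)=-1, (2|11)=-1; (−1)^{0·-1·5}·(-1)^-1·(-1)^0 = -1.
|Ram(715778, 1971321)| = 6, even; anisotropic at {3, 11, 29, 41, 43, 47}.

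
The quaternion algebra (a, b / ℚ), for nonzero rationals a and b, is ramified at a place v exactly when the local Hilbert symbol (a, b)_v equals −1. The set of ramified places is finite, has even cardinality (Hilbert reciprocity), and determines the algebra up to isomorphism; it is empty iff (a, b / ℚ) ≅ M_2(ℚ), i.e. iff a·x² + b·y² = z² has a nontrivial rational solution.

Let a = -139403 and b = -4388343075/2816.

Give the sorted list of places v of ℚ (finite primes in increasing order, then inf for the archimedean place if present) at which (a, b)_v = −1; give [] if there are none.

(a, b) ≡ (-139403, -7337) mod (ℚ^×)²; places V = {2, 3, 5, 11, 19, 23, 29, ∞}.
(a,b)_19: α=1, u≡16; β=2, v≡17 (mod 19); (16|19)=+1, (17|19)=+1; sign (−1)^0·+1^2·+1^1 = +1.
(a,b)_23: α=1, u≡11; β=1, v≡1 (mod 23); (11|23)=-1, (1|23)=+1; sign (−1)^1·-1^1·+1^1 = +1.
(a,b)_11: α=1, u≡10; β=-1, v≡9 (mod 11); (10|11)=-1, (9|11)=+1; sign (−1)^1·-1^-1·+1^1 = +1.
(a,b)_3: α=0, u≡1; β=6, v≡1 (mod 3); (1|3)=+1, (1|3)=+1; sign (−1)^0·+1^6·+1^0 = +1.
(a,b)_5: α=0, u≡2; β=2, v≡2 (mod 5); (2|5)=-1, (2|5)=-1; sign (−1)^0·-1^2·-1^0 = +1.
(a,b)_∞: sgn(-139403)=−, sgn(-7337)=−, so -1.
(a,b)_2: α=0, β=-8; u≡5, v≡7 (mod 8); ε(u)ε(v)=0·1, αω(v)=0·0, βω(u)=-8·1; sum ≡ 0  ⇒  +1.
(a,b)_29: α=1, u≡7; β=1, v≡19 (mod 29); (7|29)=+1, (19|29)=-1; sign (−1)^0·+1^1·-1^1 = -1.
(-139403, -7337 / ℚ) ramifies at {29, ∞}: a division algebra.

[29, inf]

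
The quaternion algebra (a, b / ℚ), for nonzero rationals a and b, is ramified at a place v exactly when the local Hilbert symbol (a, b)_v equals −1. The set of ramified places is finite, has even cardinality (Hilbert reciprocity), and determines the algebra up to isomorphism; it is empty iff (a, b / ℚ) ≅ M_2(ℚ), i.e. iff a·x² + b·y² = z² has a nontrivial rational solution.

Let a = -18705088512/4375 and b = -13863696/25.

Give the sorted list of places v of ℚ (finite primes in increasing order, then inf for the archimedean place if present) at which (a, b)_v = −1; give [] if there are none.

[3, 11, 31, inf]

Mod squares: a ≡ -231, b ≡ -7161. Check v ∈ {∞, 2, 3, 5, 7, 11, 31}.
v=∞: -231 < 0 and -7161 < 0  ⇒  (a,b)_∞ = -1.
v=2: v_2(a)=16, v_2(b)=4; units ≡ 1, 7 (mod 8); ε·ε+αω+βω = 0·1+16·0+4·0 ≡ 0  ⇒  (a,b)_2 = +1.
v=3: a=3^3·(≡1), b=3^1·(≡1) mod 3; (1|3)=+1, (1|3)=+1; (−1)^{3·1·1}·(+1)^1·(+1)^3 = -1.
v=5: a=5^-4·(≡4), b=5^-2·(≡4) mod 5; (4|5)=+1, (4|5)=+1; (−1)^{-4·-2·2}·(+1)^-2·(+1)^-4 = +1.
v=7: a=7^-1·(≡1), b=7^1·(≡6) mod 7; (1|7)=+1, (6|7)=-1; (−1)^{-1·1·3}·(+1)^1·(-1)^-1 = +1.
v=31: a=31^2·(≡22), b=31^1·(≡12) mod 31; (22|31)=-1, (12|31)=-1; (−1)^{2·1·15}·(-1)^1·(-1)^2 = -1.
v=11: a=11^1·(≡5), b=11^3·(≡4) mod 11; (5|11)=+1, (4|11)=+1; (−1)^{1·3·5}·(+1)^3·(+1)^1 = -1.
(-231, -7161 / ℚ) ramifies at {3, 11, 31, ∞}: a division algebra.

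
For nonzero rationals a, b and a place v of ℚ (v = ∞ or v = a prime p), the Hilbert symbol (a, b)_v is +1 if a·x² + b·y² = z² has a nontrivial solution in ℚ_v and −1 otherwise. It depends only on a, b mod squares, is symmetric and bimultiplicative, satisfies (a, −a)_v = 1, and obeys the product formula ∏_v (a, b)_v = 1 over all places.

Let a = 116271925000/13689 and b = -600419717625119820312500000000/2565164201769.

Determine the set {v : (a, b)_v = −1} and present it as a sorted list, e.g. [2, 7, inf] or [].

(a, b) ≡ (1330, -17765) mod (ℚ^×)²; places V = {2, 3, 5, 7, 11, 13, 17, 19, ∞}.
(a,b)_7: α=1, u≡1; β=2, v≡2 (mod 7); (1|7)=+1, (2|7)=+1; sign (−1)^0·+1^2·+1^1 = +1.
(a,b)_17: α=2, u≡2; β=5, v≡9 (mod 17); (2|17)=+1, (9|17)=+1; sign (−1)^0·+1^5·+1^2 = +1.
(a,b)_∞: sgn(1330)=+, sgn(-17765)=−, so +1.
(a,b)_2: α=3, β=8; u≡1, v≡3 (mod 8); ε(u)ε(v)=0·1, αω(v)=3·1, βω(u)=8·0; sum ≡ 1  ⇒  -1.
(a,b)_3: α=-4, u≡1; β=-12, v≡1 (mod 3); (1|3)=+1, (1|3)=+1; sign (−1)^0·+1^-12·+1^-4 = +1.
(a,b)_5: α=5, u≡4; β=15, v≡2 (mod 5); (4|5)=+1, (2|5)=-1; sign (−1)^0·+1^15·-1^5 = -1.
(a,b)_19: α=1, u≡10; β=3, v≡3 (mod 19); (10|19)=-1, (3|19)=-1; sign (−1)^1·-1^3·-1^1 = -1.
(a,b)_11: α=2, u≡7; β=5, v≡6 (mod 11); (7|11)=-1, (6|11)=-1; sign (−1)^0·-1^5·-1^2 = -1.
(a,b)_13: α=-2, u≡12; β=-6, v≡8 (mod 13); (12|13)=+1, (8|13)=-1; sign (−1)^0·+1^-6·-1^-2 = +1.
|Ram(1330, -17765)| = 4, even; anisotropic at {2, 5, 11, 19}.

[2, 5, 11, 19]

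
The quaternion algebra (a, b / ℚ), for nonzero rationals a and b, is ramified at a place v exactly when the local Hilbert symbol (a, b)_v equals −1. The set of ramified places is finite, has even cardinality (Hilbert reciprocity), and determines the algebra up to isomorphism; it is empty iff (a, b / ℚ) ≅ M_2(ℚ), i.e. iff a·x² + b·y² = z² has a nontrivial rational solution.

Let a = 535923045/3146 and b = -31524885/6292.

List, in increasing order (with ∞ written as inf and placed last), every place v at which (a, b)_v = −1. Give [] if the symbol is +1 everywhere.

[13, 17]

(a, b) ≡ (130, -1105) mod (ℚ^×)²; places V = {2, 3, 5, 7, 11, 13, 17, 29, ∞}.
(a,b)_17: α=2, u≡11; β=1, v≡3 (mod 17); (11|17)=-1, (3|17)=-1; sign (−1)^0·-1^1·-1^2 = -1.
(a,b)_7: α=2, u≡2; β=2, v≡2 (mod 7); (2|7)=+1, (2|7)=+1; sign (−1)^0·+1^2·+1^2 = +1.
(a,b)_∞: sgn(130)=+, sgn(-1105)=−, so +1.
(a,b)_29: α=2, u≡2; β=2, v≡17 (mod 29); (2|29)=-1, (17|29)=-1; sign (−1)^0·-1^2·-1^2 = +1.
(a,b)_11: α=-2, u≡5; β=-2, v≡6 (mod 11); (5|11)=+1, (6|11)=-1; sign (−1)^0·+1^-2·-1^-2 = +1.
(a,b)_13: α=-1, u≡1; β=-1, v≡8 (mod 13); (1|13)=+1, (8|13)=-1; sign (−1)^0·+1^-1·-1^-1 = -1.
(a,b)_3: α=2, u≡1; β=2, v≡2 (mod 3); (1|3)=+1, (2|3)=-1; sign (−1)^0·+1^2·-1^2 = +1.
(a,b)_5: α=1, u≡4; β=1, v≡4 (mod 5); (4|5)=+1, (4|5)=+1; sign (−1)^0·+1^1·+1^1 = +1.
(a,b)_2: α=-1, β=-2; u≡1, v≡7 (mod 8); ε(u)ε(v)=0·1, αω(v)=-1·0, βω(u)=-2·0; sum ≡ 0  ⇒  +1.
(130, -1105 / ℚ) ramifies at {13, 17}: a division algebra.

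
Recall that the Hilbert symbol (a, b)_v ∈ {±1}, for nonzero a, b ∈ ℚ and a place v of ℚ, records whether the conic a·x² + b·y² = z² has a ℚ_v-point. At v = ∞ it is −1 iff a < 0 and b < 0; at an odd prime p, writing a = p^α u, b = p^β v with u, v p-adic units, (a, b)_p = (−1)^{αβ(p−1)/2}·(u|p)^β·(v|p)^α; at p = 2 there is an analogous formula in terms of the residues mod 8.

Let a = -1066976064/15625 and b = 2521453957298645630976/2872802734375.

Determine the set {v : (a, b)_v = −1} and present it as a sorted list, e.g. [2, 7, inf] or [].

Mod squares: a ≡ -21, b ≡ 273. Check v ∈ {∞, 2, 3, 5, 7, 11, 13, 19, 23, 41}.
v=11: a=11^2·(≡9), b=11^6·(≡1) mod 11; (9|11)=+1, (1|11)=+1; (−1)^{2·6·5}·(+1)^6·(+1)^2 = +1.
v=7: a=7^1·(≡2), b=7^-1·(≡1) mod 7; (2|7)=+1, (1|7)=+1; (−1)^{1·-1·3}·(+1)^-1·(+1)^1 = -1.
v=23: a=23^0·(≡1), b=23^2·(≡19) mod 23; (1|23)=+1, (19|23)=-1; (−1)^{0·2·11}·(+1)^2·(-1)^0 = +1.
v=∞: -21 < 0 and 273 > 0  ⇒  (a,b)_∞ = +1.
v=13: a=13^0·(≡11), b=13^1·(≡5) mod 13; (11|13)=-1, (5|13)=-1; (−1)^{0·1·6}·(-1)^1·(-1)^0 = -1.
v=5: a=5^-6·(≡1), b=5^-12·(≡3) mod 5; (1|5)=+1, (3|5)=-1; (−1)^{-6·-12·2}·(+1)^-12·(-1)^-6 = +1.
v=19: a=19^0·(≡11), b=19^2·(≡4) mod 19; (11|19)=+1, (4|19)=+1; (−1)^{0·2·9}·(+1)^2·(+1)^0 = +1.
v=41: a=41^0·(≡16), b=41^-2·(≡19) mod 41; (16|41)=+1, (19|41)=-1; (−1)^{0·-2·20}·(+1)^-2·(-1)^0 = +1.
v=2: v_2(a)=6, v_2(b)=18; units ≡ 3, 1 (mod 8); ε·ε+αω+βω = 1·0+6·0+18·1 ≡ 0  ⇒  (a,b)_2 = +1.
v=3: a=3^9·(≡2), b=3^7·(≡1) mod 3; (2|3)=-1, (1|3)=+1; (−1)^{9·7·1}·(-1)^7·(+1)^9 = +1.
(-21, 273 / ℚ) ramifies at {7, 13}: a division algebra.

[7, 13]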